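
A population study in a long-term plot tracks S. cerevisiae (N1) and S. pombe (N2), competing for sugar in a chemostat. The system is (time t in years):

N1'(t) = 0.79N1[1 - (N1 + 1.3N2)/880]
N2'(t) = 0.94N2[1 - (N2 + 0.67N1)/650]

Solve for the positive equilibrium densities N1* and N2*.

Setting both brackets to zero gives the nullclines N1 + 1.3N2 = 880 and 0.67N1 + N2 = 650.
Substituting N2 = 650 - 0.67N1 into the first: N1(1 - 1.3·0.67) = 880 - 1.3·650.
So N1* = 35/0.129 = 271, and then N2* = 650 - 0.67·271 = 468.

N1* ≈ 271, N2* ≈ 468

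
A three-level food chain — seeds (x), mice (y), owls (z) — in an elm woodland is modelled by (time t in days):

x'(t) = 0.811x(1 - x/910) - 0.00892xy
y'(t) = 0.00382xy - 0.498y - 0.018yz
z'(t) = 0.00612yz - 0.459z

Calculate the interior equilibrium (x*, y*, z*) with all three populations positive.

From dz/dt = 0: 0.00612y* = 0.459, so y* = 75.
From dx/dt = 0: 0.811(1 - x*/910) = 0.00892·75, giving x* = 910·(1 - 0.825) = 159.
From dy/dt = 0: 0.00382·159 - 0.498 = 0.018z*, so z* = 0.111/0.018 = 6.15.

x* ≈ 159, y* ≈ 75, z* ≈ 6.15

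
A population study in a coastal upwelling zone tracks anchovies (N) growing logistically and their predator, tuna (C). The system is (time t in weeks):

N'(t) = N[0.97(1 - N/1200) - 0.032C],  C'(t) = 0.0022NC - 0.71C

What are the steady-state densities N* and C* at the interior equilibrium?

From dC/dt = 0 with C > 0: 0.0022N* = 0.71, so N* = 323.
Substitute into dN/dt = 0: 0.97(1 - 323/1200) = 0.032C*.
The bracket is 0.731, giving C* = 0.709/0.032 = 22.2.

N* ≈ 323, C* ≈ 22.2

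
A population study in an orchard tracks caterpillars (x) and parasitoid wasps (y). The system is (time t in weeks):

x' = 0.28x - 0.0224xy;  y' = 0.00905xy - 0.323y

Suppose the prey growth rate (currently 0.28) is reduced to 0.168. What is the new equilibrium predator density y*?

y* ≈ 7.5

At the interior fixed point, setting dx/dt = 0 with x > 0 fixes y* = (prey growth rate)/(xy coefficient) — independent of the other coefficients.
With the change, y* = 0.168/0.0224 = 7.5; it falls from 12.5.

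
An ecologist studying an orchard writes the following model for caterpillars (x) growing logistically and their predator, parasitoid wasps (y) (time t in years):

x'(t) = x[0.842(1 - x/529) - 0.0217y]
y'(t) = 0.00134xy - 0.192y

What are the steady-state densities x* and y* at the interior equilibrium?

x* ≈ 143, y* ≈ 28.3

From dy/dt = 0 with y > 0: 0.00134x* = 0.192, so x* = 143.
Substitute into dx/dt = 0: 0.842(1 - 143/529) = 0.0217y*.
The bracket is 0.729, giving y* = 0.614/0.0217 = 28.3.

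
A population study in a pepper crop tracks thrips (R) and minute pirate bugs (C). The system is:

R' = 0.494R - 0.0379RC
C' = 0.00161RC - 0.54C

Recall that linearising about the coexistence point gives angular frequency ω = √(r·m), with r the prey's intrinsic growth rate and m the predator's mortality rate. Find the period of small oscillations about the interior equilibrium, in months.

T ≈ 12.2 months

Here r = 0.494 and m = 0.54, so r·m = 0.267.
ω = √0.267 = 0.516 per month, hence T = 2π/ω ≈ 12.2 months.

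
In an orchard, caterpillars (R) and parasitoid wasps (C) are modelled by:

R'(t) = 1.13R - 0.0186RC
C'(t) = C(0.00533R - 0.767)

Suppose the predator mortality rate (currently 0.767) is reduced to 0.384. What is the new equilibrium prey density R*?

R* ≈ 72

At the interior fixed point, setting dC/dt = 0 with C > 0 fixes R* = (predator death rate)/(RC coefficient) — independent of the other coefficients.
With the change, R* = 0.384/0.00533 = 72; it falls from 144.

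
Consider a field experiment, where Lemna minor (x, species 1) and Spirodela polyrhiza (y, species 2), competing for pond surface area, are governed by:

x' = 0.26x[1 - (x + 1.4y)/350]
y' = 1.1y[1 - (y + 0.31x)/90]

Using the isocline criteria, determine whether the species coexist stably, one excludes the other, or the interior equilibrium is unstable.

species 1 excludes species 2

Compare the nullcline intercepts: K1/α12 = 350/1.4 = 250 > K2 = 90; K2/α21 = 90/0.31 = 290 < K1 = 350.
Since the inequalities point opposite ways, species 1 can invade but species 2 cannot.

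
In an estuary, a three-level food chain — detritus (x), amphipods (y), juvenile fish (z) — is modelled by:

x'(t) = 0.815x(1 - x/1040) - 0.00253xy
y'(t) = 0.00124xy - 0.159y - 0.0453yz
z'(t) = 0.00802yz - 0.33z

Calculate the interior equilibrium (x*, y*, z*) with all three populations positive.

x* ≈ 907, y* ≈ 41.1, z* ≈ 21.3

From dz/dt = 0: 0.00802y* = 0.33, so y* = 41.1.
From dx/dt = 0: 0.815(1 - x*/1040) = 0.00253·41.1, giving x* = 1040·(1 - 0.128) = 907.
From dy/dt = 0: 0.00124·907 - 0.159 = 0.0453z*, so z* = 0.966/0.0453 = 21.3.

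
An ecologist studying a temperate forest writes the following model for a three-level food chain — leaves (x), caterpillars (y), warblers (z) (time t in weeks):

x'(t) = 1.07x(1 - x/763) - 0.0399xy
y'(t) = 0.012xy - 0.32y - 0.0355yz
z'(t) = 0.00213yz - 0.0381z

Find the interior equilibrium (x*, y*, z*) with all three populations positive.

x* ≈ 254, y* ≈ 17.9, z* ≈ 76.9

From dz/dt = 0: 0.00213y* = 0.0381, so y* = 17.9.
From dx/dt = 0: 1.07(1 - x*/763) = 0.0399·17.9, giving x* = 763·(1 - 0.667) = 254.
From dy/dt = 0: 0.012·254 - 0.32 = 0.0355z*, so z* = 2.73/0.0355 = 76.9.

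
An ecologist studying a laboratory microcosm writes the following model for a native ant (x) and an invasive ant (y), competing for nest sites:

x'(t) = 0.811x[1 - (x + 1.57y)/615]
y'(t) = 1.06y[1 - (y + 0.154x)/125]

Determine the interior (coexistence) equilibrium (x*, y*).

x* ≈ 552, y* ≈ 39.9

Setting both brackets to zero gives the nullclines x + 1.57y = 615 and 0.154x + y = 125.
Substituting y = 125 - 0.154x into the first: x(1 - 1.57·0.154) = 615 - 1.57·125.
So x* = 419/0.758 = 552, and then y* = 125 - 0.154·552 = 39.9.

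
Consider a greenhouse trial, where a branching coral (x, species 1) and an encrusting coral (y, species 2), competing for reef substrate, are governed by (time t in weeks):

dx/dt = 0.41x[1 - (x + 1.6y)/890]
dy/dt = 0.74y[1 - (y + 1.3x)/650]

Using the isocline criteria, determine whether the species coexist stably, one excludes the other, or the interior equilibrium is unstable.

Compare the nullcline intercepts: K1/α12 = 890/1.6 = 556 < K2 = 650; K2/α21 = 650/1.3 = 500 < K1 = 890.
Since both are reversed, neither can invade when rare; the interior point is a saddle.

unstable coexistence (outcome depends on initial conditions)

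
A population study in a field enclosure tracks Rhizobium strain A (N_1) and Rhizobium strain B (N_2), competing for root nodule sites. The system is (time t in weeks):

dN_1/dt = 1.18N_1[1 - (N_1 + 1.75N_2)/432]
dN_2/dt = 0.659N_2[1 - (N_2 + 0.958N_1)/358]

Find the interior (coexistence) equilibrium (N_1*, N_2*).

N_1* ≈ 288, N_2* ≈ 82.6

Setting both brackets to zero gives the nullclines N_1 + 1.75N_2 = 432 and 0.958N_1 + N_2 = 358.
Substituting N_2 = 358 - 0.958N_1 into the first: N_1(1 - 1.75·0.958) = 432 - 1.75·358.
So N_1* = -194/-0.676 = 288, and then N_2* = 358 - 0.958·288 = 82.6.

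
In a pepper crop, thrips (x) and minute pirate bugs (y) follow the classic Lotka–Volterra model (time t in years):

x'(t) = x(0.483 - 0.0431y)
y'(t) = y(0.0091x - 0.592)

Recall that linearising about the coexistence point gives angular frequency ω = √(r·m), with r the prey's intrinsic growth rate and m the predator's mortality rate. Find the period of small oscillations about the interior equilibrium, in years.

Here r = 0.483 and m = 0.592, so r·m = 0.286.
ω = √0.286 = 0.535 per year, hence T = 2π/ω ≈ 11.8 years.

T ≈ 11.8 years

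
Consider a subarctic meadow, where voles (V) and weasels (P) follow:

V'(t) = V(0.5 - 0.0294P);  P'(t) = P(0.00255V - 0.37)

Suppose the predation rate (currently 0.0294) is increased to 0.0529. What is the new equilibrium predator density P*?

P* ≈ 9.45

At the interior fixed point, setting dV/dt = 0 with V > 0 fixes P* = (prey growth rate)/(VP coefficient) — independent of the other coefficients.
With the change, P* = 0.5/0.0529 = 9.45; it falls from 17.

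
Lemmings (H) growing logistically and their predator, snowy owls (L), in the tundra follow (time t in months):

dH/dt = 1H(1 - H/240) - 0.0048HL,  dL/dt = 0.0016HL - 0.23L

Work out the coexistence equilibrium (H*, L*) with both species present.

H* ≈ 144, L* ≈ 83.6

From dL/dt = 0 with L > 0: 0.0016H* = 0.23, so H* = 144.
Substitute into dH/dt = 0: 1(1 - 144/240) = 0.0048L*.
The bracket is 0.401, giving L* = 0.401/0.0048 = 83.6.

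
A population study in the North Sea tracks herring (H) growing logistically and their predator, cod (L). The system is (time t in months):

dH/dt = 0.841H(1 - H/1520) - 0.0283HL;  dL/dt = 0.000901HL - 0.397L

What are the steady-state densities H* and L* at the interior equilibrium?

H* ≈ 441, L* ≈ 21.1

From dL/dt = 0 with L > 0: 0.000901H* = 0.397, so H* = 441.
Substitute into dH/dt = 0: 0.841(1 - 441/1520) = 0.0283L*.
The bracket is 0.71, giving L* = 0.597/0.0283 = 21.1.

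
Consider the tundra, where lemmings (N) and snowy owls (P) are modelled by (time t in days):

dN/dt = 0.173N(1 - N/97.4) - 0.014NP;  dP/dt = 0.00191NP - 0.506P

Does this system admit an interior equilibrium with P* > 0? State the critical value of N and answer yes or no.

Threshold N = 265; K < 265, so no, the predator goes extinct.

The predator equation gives dP/dt > 0 only when N > 0.506/0.00191 = 265.
Without the predator, N → K = 97.4. Since 97.4 < 265, the predator cannot invade.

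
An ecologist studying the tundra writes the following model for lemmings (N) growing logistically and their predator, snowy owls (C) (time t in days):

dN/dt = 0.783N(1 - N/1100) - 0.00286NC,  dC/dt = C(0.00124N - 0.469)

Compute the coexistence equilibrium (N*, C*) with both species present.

N* ≈ 378, C* ≈ 180

From dC/dt = 0 with C > 0: 0.00124N* = 0.469, so N* = 378.
Substitute into dN/dt = 0: 0.783(1 - 378/1100) = 0.00286C*.
The bracket is 0.656, giving C* = 0.514/0.00286 = 180.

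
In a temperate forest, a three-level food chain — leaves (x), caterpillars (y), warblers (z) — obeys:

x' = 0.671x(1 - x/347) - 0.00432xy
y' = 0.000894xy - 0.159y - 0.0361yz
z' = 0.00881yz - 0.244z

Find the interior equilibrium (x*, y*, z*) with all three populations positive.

x* ≈ 285, y* ≈ 27.7, z* ≈ 2.66

From dz/dt = 0: 0.00881y* = 0.244, so y* = 27.7.
From dx/dt = 0: 0.671(1 - x*/347) = 0.00432·27.7, giving x* = 347·(1 - 0.178) = 285.
From dy/dt = 0: 0.000894·285 - 0.159 = 0.0361z*, so z* = 0.0959/0.0361 = 2.66.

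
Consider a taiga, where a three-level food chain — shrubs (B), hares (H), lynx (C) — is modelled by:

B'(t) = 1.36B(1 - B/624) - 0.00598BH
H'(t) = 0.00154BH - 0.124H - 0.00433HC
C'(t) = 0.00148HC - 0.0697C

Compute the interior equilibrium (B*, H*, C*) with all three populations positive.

From dC/dt = 0: 0.00148H* = 0.0697, so H* = 47.1.
From dB/dt = 0: 1.36(1 - B*/624) = 0.00598·47.1, giving B* = 624·(1 - 0.207) = 495.
From dH/dt = 0: 0.00154·495 - 0.124 = 0.00433C*, so C* = 0.638/0.00433 = 147.

B* ≈ 495, H* ≈ 47.1, C* ≈ 147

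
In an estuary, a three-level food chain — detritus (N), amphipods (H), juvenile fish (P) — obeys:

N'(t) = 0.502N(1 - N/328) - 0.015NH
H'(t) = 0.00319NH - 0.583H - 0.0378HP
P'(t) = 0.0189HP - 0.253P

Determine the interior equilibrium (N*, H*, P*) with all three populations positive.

N* ≈ 197, H* ≈ 13.4, P* ≈ 1.19

From dP/dt = 0: 0.0189H* = 0.253, so H* = 13.4.
From dN/dt = 0: 0.502(1 - N*/328) = 0.015·13.4, giving N* = 328·(1 - 0.4) = 197.
From dH/dt = 0: 0.00319·197 - 0.583 = 0.0378P*, so P* = 0.0448/0.0378 = 1.19.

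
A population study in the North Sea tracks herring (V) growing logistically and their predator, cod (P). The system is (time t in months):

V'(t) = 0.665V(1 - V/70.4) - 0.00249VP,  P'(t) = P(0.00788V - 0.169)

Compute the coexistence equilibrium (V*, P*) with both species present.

V* ≈ 21.4, P* ≈ 186

From dP/dt = 0 with P > 0: 0.00788V* = 0.169, so V* = 21.4.
Substitute into dV/dt = 0: 0.665(1 - 21.4/70.4) = 0.00249P*.
The bracket is 0.695, giving P* = 0.462/0.00249 = 186.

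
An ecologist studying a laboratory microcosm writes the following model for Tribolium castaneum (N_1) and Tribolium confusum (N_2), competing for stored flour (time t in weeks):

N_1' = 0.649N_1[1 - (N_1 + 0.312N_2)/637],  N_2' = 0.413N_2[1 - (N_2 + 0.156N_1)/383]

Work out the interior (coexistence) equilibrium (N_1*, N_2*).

N_1* ≈ 544, N_2* ≈ 298

Setting both brackets to zero gives the nullclines N_1 + 0.312N_2 = 637 and 0.156N_1 + N_2 = 383.
Substituting N_2 = 383 - 0.156N_1 into the first: N_1(1 - 0.312·0.156) = 637 - 0.312·383.
So N_1* = 518/0.951 = 544, and then N_2* = 383 - 0.156·544 = 298.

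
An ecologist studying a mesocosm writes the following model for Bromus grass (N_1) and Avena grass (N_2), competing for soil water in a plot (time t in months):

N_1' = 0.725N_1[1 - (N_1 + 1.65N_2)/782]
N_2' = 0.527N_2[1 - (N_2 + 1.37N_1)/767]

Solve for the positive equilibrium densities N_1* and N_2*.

Setting both brackets to zero gives the nullclines N_1 + 1.65N_2 = 782 and 1.37N_1 + N_2 = 767.
Substituting N_2 = 767 - 1.37N_1 into the first: N_1(1 - 1.65·1.37) = 782 - 1.65·767.
So N_1* = -484/-1.26 = 384, and then N_2* = 767 - 1.37·384 = 241.

N_1* ≈ 384, N_2* ≈ 241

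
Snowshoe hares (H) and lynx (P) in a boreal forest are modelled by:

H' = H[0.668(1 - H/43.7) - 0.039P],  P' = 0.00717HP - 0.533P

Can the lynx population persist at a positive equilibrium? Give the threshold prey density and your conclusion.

Threshold H = 74.3; K < 74.3, so no, the predator goes extinct.

The predator equation gives dP/dt > 0 only when H > 0.533/0.00717 = 74.3.
Without the predator, H → K = 43.7. Since 43.7 < 74.3, the predator cannot invade.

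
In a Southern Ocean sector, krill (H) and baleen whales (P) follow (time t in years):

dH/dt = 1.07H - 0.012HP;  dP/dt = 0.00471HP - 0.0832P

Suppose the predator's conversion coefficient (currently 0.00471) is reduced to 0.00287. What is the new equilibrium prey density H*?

H* ≈ 29

At the interior fixed point, setting dP/dt = 0 with P > 0 fixes H* = (predator death rate)/(HP coefficient) — independent of the other coefficients.
With the change, H* = 0.0832/0.00287 = 29; it rises from 17.7.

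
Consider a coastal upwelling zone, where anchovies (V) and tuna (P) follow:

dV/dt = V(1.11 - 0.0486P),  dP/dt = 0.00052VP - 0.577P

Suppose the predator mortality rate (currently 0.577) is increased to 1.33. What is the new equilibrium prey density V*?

At the interior fixed point, setting dP/dt = 0 with P > 0 fixes V* = (predator death rate)/(VP coefficient) — independent of the other coefficients.
With the change, V* = 1.33/0.00052 = 2560; it rises from 1110.

V* ≈ 2560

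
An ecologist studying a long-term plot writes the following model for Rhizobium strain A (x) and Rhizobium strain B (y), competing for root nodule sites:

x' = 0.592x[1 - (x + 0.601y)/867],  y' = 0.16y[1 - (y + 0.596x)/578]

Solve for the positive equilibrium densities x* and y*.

Setting both brackets to zero gives the nullclines x + 0.601y = 867 and 0.596x + y = 578.
Substituting y = 578 - 0.596x into the first: x(1 - 0.601·0.596) = 867 - 0.601·578.
So x* = 520/0.642 = 810, and then y* = 578 - 0.596·810 = 95.5.

x* ≈ 810, y* ≈ 95.5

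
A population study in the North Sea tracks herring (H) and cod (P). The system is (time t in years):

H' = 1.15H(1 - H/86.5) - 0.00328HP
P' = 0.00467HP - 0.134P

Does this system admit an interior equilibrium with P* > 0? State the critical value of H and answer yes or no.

Threshold H = 28.7; K > 28.7, so yes, the predator persists.

The predator equation gives dP/dt > 0 only when H > 0.134/0.00467 = 28.7.
Without the predator, H → K = 86.5. Since 86.5 > 28.7, the predator can invade and persist.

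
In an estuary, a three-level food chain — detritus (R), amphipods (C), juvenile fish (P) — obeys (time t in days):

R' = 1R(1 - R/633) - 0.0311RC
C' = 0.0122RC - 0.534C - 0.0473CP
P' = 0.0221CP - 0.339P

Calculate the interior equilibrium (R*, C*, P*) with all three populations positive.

R* ≈ 331, C* ≈ 15.3, P* ≈ 74.1

From dP/dt = 0: 0.0221C* = 0.339, so C* = 15.3.
From dR/dt = 0: 1(1 - R*/633) = 0.0311·15.3, giving R* = 633·(1 - 0.477) = 331.
From dC/dt = 0: 0.0122·331 - 0.534 = 0.0473P*, so P* = 3.5/0.0473 = 74.1.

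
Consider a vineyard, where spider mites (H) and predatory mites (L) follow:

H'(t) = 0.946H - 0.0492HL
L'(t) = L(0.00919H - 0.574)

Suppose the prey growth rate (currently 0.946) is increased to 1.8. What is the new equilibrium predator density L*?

At the interior fixed point, setting dH/dt = 0 with H > 0 fixes L* = (prey growth rate)/(HL coefficient) — independent of the other coefficients.
With the change, L* = 1.8/0.0492 = 36.6; it rises from 19.2.

L* ≈ 36.6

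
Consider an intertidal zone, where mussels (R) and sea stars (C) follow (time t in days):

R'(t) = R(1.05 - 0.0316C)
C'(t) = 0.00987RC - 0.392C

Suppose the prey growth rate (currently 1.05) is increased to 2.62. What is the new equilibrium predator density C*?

At the interior fixed point, setting dR/dt = 0 with R > 0 fixes C* = (prey growth rate)/(RC coefficient) — independent of the other coefficients.
With the change, C* = 2.62/0.0316 = 82.9; it rises from 33.2.

C* ≈ 82.9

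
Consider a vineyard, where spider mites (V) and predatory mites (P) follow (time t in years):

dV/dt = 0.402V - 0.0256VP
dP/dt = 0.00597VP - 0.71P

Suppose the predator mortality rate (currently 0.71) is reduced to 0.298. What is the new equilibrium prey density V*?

At the interior fixed point, setting dP/dt = 0 with P > 0 fixes V* = (predator death rate)/(VP coefficient) — independent of the other coefficients.
With the change, V* = 0.298/0.00597 = 49.9; it falls from 119.

V* ≈ 49.9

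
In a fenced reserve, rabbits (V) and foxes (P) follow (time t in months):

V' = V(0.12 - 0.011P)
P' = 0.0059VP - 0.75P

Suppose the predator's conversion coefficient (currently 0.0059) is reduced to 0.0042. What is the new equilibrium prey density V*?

V* ≈ 179

At the interior fixed point, setting dP/dt = 0 with P > 0 fixes V* = (predator death rate)/(VP coefficient) — independent of the other coefficients.
With the change, V* = 0.75/0.0042 = 179; it rises from 127.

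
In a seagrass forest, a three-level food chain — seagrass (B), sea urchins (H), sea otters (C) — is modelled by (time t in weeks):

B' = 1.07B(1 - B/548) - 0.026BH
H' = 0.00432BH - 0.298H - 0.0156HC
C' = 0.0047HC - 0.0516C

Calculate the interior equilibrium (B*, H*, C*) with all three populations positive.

From dC/dt = 0: 0.0047H* = 0.0516, so H* = 11.
From dB/dt = 0: 1.07(1 - B*/548) = 0.026·11, giving B* = 548·(1 - 0.267) = 402.
From dH/dt = 0: 0.00432·402 - 0.298 = 0.0156C*, so C* = 1.44/0.0156 = 92.2.

B* ≈ 402, H* ≈ 11, C* ≈ 92.2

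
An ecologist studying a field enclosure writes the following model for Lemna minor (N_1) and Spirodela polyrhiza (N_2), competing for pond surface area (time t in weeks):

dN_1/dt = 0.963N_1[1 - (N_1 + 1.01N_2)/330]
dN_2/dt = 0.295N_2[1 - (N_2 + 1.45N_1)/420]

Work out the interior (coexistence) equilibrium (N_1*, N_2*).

Setting both brackets to zero gives the nullclines N_1 + 1.01N_2 = 330 and 1.45N_1 + N_2 = 420.
Substituting N_2 = 420 - 1.45N_1 into the first: N_1(1 - 1.01·1.45) = 330 - 1.01·420.
So N_1* = -94.2/-0.464 = 203, and then N_2* = 420 - 1.45·203 = 126.

N_1* ≈ 203, N_2* ≈ 126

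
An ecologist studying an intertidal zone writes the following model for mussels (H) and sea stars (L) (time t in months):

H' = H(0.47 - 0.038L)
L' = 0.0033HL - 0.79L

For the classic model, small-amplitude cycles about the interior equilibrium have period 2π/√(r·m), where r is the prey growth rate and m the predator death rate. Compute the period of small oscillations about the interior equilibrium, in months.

T ≈ 10.3 months

Here r = 0.47 and m = 0.79, so r·m = 0.371.
ω = √0.371 = 0.609 per month, hence T = 2π/ω ≈ 10.3 months.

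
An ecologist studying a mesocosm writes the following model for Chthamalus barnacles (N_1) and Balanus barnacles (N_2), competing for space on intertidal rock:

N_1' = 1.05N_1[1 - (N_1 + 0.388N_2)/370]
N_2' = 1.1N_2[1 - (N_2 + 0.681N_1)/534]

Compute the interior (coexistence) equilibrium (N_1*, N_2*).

N_1* ≈ 221, N_2* ≈ 383

Setting both brackets to zero gives the nullclines N_1 + 0.388N_2 = 370 and 0.681N_1 + N_2 = 534.
Substituting N_2 = 534 - 0.681N_1 into the first: N_1(1 - 0.388·0.681) = 370 - 0.388·534.
So N_1* = 163/0.736 = 221, and then N_2* = 534 - 0.681·221 = 383.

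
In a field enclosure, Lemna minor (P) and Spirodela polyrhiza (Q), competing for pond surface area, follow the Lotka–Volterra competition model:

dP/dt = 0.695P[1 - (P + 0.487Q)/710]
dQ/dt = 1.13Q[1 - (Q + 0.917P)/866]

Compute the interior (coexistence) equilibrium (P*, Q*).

P* ≈ 521, Q* ≈ 388

Setting both brackets to zero gives the nullclines P + 0.487Q = 710 and 0.917P + Q = 866.
Substituting Q = 866 - 0.917P into the first: P(1 - 0.487·0.917) = 710 - 0.487·866.
So P* = 288/0.553 = 521, and then Q* = 866 - 0.917·521 = 388.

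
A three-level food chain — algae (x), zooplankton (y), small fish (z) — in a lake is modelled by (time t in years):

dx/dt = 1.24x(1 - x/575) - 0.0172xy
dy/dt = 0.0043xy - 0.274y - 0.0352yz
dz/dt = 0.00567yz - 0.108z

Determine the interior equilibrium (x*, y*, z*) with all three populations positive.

x* ≈ 423, y* ≈ 19, z* ≈ 43.9

From dz/dt = 0: 0.00567y* = 0.108, so y* = 19.
From dx/dt = 0: 1.24(1 - x*/575) = 0.0172·19, giving x* = 575·(1 - 0.264) = 423.
From dy/dt = 0: 0.0043·423 - 0.274 = 0.0352z*, so z* = 1.55/0.0352 = 43.9.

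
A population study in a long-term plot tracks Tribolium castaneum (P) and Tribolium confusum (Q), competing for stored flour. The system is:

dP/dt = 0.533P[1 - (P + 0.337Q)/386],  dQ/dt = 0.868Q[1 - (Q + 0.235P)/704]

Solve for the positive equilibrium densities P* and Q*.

P* ≈ 162, Q* ≈ 666

Setting both brackets to zero gives the nullclines P + 0.337Q = 386 and 0.235P + Q = 704.
Substituting Q = 704 - 0.235P into the first: P(1 - 0.337·0.235) = 386 - 0.337·704.
So P* = 149/0.921 = 162, and then Q* = 704 - 0.235·162 = 666.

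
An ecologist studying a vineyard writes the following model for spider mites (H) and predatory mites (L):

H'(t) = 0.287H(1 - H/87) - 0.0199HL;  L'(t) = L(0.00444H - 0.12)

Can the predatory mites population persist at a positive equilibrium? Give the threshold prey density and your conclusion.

Threshold H = 27; K > 27, so yes, the predator persists.

The predator equation gives dL/dt > 0 only when H > 0.12/0.00444 = 27.
Without the predator, H → K = 87. Since 87 > 27, the predator can invade and persist.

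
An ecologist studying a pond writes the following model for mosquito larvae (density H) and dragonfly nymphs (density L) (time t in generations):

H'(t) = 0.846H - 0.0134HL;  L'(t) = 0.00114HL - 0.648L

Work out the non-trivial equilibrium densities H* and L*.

H* ≈ 568, L* ≈ 63.1

Set dL/dt = 0 with L > 0: 0.00114H - 0.648 = 0, so H* = 0.648/0.00114 = 568.
Set dH/dt = 0 with H > 0: 0.846 - 0.0134L = 0, so L* = 0.846/0.0134 = 63.1.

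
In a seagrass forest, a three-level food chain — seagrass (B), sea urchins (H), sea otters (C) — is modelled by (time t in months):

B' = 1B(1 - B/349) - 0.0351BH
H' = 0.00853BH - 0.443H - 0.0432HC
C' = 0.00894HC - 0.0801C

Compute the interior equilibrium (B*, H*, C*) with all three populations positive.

B* ≈ 239, H* ≈ 8.96, C* ≈ 37

From dC/dt = 0: 0.00894H* = 0.0801, so H* = 8.96.
From dB/dt = 0: 1(1 - B*/349) = 0.0351·8.96, giving B* = 349·(1 - 0.314) = 239.
From dH/dt = 0: 0.00853·239 - 0.443 = 0.0432C*, so C* = 1.6/0.0432 = 37.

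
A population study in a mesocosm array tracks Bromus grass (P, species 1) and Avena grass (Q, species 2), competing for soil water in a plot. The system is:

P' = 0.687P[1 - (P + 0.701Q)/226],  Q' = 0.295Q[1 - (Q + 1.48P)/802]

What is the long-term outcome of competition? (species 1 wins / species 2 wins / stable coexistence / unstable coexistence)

species 2 excludes species 1

Compare the nullcline intercepts: K1/α12 = 226/0.701 = 322 < K2 = 802; K2/α21 = 802/1.48 = 542 > K1 = 226.
Since the inequalities point opposite ways, species 2 can invade but species 1 cannot.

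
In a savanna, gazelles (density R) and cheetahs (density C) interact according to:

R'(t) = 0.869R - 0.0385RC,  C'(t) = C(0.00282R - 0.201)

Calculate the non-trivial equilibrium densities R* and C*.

R* ≈ 71.3, C* ≈ 22.6

Set dC/dt = 0 with C > 0: 0.00282R - 0.201 = 0, so R* = 0.201/0.00282 = 71.3.
Set dR/dt = 0 with R > 0: 0.869 - 0.0385C = 0, so C* = 0.869/0.0385 = 22.6.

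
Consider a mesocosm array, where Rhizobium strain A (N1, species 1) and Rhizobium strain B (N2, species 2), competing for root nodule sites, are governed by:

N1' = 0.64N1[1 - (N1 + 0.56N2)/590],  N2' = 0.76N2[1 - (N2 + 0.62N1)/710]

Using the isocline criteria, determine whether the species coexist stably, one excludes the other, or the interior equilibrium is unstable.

stable coexistence

Compare the nullcline intercepts: K1/α12 = 590/0.56 = 1050 > K2 = 710; K2/α21 = 710/0.62 = 1150 > K1 = 590.
Since both inequalities hold, each species can invade when rare, so the interior equilibrium is stable.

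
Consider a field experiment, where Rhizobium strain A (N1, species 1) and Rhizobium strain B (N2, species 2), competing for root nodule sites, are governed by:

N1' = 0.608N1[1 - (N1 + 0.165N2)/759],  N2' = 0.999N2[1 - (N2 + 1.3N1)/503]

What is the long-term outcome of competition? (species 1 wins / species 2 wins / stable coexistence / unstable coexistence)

Compare the nullcline intercepts: K1/α12 = 759/0.165 = 4600 > K2 = 503; K2/α21 = 503/1.3 = 387 < K1 = 759.
Since the inequalities point opposite ways, species 1 can invade but species 2 cannot.

species 1 excludes species 2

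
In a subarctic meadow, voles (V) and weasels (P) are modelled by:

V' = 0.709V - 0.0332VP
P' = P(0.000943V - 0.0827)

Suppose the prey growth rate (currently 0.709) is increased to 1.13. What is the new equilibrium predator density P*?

At the interior fixed point, setting dV/dt = 0 with V > 0 fixes P* = (prey growth rate)/(VP coefficient) — independent of the other coefficients.
With the change, P* = 1.13/0.0332 = 34; it rises from 21.4.

P* ≈ 34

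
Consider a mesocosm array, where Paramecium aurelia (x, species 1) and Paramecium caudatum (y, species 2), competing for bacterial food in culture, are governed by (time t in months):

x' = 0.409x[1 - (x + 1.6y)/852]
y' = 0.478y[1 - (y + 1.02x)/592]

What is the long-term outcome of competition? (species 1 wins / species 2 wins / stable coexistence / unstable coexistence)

Compare the nullcline intercepts: K1/α12 = 852/1.6 = 532 < K2 = 592; K2/α21 = 592/1.02 = 580 < K1 = 852.
Since both are reversed, neither can invade when rare; the interior point is a saddle.

unstable coexistence (outcome depends on initial conditions)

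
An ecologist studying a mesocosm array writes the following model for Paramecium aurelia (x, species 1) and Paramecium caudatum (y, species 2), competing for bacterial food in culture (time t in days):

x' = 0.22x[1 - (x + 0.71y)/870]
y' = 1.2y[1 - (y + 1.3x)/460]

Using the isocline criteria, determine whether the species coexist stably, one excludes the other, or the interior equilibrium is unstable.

species 1 excludes species 2

Compare the nullcline intercepts: K1/α12 = 870/0.71 = 1230 > K2 = 460; K2/α21 = 460/1.3 = 354 < K1 = 870.
Since the inequalities point opposite ways, species 1 can invade but species 2 cannot.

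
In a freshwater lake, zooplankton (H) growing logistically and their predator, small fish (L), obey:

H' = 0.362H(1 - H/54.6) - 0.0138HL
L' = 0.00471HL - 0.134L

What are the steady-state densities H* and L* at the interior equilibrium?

H* ≈ 28.5, L* ≈ 12.6

From dL/dt = 0 with L > 0: 0.00471H* = 0.134, so H* = 28.5.
Substitute into dH/dt = 0: 0.362(1 - 28.5/54.6) = 0.0138L*.
The bracket is 0.479, giving L* = 0.173/0.0138 = 12.6.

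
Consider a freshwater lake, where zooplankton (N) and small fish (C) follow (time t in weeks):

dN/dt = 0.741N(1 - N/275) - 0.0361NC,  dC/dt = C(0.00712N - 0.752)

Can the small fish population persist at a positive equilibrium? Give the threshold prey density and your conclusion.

The predator equation gives dC/dt > 0 only when N > 0.752/0.00712 = 106.
Without the predator, N → K = 275. Since 275 > 106, the predator can invade and persist.

Threshold N = 106; K > 106, so yes, the predator persists.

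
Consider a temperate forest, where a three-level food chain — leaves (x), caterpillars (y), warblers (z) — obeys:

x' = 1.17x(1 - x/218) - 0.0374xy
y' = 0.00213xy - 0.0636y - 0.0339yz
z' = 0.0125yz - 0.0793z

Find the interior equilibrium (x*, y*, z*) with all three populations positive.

From dz/dt = 0: 0.0125y* = 0.0793, so y* = 6.34.
From dx/dt = 0: 1.17(1 - x*/218) = 0.0374·6.34, giving x* = 218·(1 - 0.203) = 174.
From dy/dt = 0: 0.00213·174 - 0.0636 = 0.0339z*, so z* = 0.307/0.0339 = 9.04.

x* ≈ 174, y* ≈ 6.34, z* ≈ 9.04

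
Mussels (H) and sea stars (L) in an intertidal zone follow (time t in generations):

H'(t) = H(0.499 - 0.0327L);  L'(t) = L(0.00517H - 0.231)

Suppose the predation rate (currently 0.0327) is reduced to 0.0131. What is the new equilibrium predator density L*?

At the interior fixed point, setting dH/dt = 0 with H > 0 fixes L* = (prey growth rate)/(HL coefficient) — independent of the other coefficients.
With the change, L* = 0.499/0.0131 = 38.1; it rises from 15.3.

L* ≈ 38.1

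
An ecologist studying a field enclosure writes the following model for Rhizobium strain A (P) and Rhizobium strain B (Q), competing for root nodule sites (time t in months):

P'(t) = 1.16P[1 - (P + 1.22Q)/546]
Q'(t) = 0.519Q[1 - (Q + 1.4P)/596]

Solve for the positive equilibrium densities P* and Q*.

Setting both brackets to zero gives the nullclines P + 1.22Q = 546 and 1.4P + Q = 596.
Substituting Q = 596 - 1.4P into the first: P(1 - 1.22·1.4) = 546 - 1.22·596.
So P* = -181/-0.708 = 256, and then Q* = 596 - 1.4·256 = 238.

P* ≈ 256, Q* ≈ 238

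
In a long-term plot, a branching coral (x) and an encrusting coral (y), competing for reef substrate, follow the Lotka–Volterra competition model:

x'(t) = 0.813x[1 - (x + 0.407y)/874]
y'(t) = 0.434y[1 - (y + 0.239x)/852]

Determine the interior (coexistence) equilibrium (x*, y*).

x* ≈ 584, y* ≈ 712

Setting both brackets to zero gives the nullclines x + 0.407y = 874 and 0.239x + y = 852.
Substituting y = 852 - 0.239x into the first: x(1 - 0.407·0.239) = 874 - 0.407·852.
So x* = 527/0.903 = 584, and then y* = 852 - 0.239·584 = 712.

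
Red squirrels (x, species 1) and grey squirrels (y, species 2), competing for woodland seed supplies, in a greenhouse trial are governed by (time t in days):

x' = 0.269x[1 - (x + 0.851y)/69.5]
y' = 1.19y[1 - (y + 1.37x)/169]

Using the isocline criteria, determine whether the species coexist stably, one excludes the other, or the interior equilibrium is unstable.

species 2 excludes species 1

Compare the nullcline intercepts: K1/α12 = 69.5/0.851 = 81.7 < K2 = 169; K2/α21 = 169/1.37 = 123 > K1 = 69.5.
Since the inequalities point opposite ways, species 2 can invade but species 1 cannot.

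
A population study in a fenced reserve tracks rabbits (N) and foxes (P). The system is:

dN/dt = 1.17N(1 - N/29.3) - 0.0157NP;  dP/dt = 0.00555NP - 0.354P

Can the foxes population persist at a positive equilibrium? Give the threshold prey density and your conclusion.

The predator equation gives dP/dt > 0 only when N > 0.354/0.00555 = 63.8.
Without the predator, N → K = 29.3. Since 29.3 < 63.8, the predator cannot invade.

Threshold N = 63.8; K < 63.8, so no, the predator goes extinct.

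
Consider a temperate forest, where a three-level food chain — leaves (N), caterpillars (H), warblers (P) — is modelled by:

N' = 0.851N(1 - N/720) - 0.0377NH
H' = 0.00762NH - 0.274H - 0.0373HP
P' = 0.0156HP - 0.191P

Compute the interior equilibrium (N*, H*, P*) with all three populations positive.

From dP/dt = 0: 0.0156H* = 0.191, so H* = 12.2.
From dN/dt = 0: 0.851(1 - N*/720) = 0.0377·12.2, giving N* = 720·(1 - 0.542) = 329.
From dH/dt = 0: 0.00762·329 - 0.274 = 0.0373P*, so P* = 2.24/0.0373 = 60.

N* ≈ 329, H* ≈ 12.2, P* ≈ 60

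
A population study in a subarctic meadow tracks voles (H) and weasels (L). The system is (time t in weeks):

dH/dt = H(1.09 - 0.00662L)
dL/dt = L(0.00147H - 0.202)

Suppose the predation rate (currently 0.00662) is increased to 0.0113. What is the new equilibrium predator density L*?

At the interior fixed point, setting dH/dt = 0 with H > 0 fixes L* = (prey growth rate)/(HL coefficient) — independent of the other coefficients.
With the change, L* = 1.09/0.0113 = 96.5; it falls from 165.

L* ≈ 96.5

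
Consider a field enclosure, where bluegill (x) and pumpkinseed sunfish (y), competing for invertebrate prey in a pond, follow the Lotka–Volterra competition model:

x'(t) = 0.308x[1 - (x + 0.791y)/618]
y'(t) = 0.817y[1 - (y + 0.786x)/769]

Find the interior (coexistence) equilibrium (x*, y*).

x* ≈ 25.7, y* ≈ 749

Setting both brackets to zero gives the nullclines x + 0.791y = 618 and 0.786x + y = 769.
Substituting y = 769 - 0.786x into the first: x(1 - 0.791·0.786) = 618 - 0.791·769.
So x* = 9.72/0.378 = 25.7, and then y* = 769 - 0.786·25.7 = 749.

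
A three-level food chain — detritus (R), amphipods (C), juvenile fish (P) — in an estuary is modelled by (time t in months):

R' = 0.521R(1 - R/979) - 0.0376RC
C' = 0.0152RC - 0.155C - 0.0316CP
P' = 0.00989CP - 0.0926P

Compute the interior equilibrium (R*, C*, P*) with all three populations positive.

R* ≈ 317, C* ≈ 9.36, P* ≈ 148

From dP/dt = 0: 0.00989C* = 0.0926, so C* = 9.36.
From dR/dt = 0: 0.521(1 - R*/979) = 0.0376·9.36, giving R* = 979·(1 - 0.676) = 317.
From dC/dt = 0: 0.0152·317 - 0.155 = 0.0316P*, so P* = 4.67/0.0316 = 148.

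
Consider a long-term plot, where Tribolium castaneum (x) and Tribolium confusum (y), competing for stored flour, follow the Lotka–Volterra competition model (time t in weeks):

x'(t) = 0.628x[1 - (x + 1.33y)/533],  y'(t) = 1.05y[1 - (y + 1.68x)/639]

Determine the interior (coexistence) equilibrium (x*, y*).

x* ≈ 257, y* ≈ 208

Setting both brackets to zero gives the nullclines x + 1.33y = 533 and 1.68x + y = 639.
Substituting y = 639 - 1.68x into the first: x(1 - 1.33·1.68) = 533 - 1.33·639.
So x* = -317/-1.23 = 257, and then y* = 639 - 1.68·257 = 208.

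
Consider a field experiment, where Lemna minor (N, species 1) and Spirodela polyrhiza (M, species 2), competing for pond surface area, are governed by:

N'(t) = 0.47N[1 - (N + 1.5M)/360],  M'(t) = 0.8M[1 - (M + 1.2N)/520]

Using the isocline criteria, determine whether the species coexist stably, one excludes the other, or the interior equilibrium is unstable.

species 2 excludes species 1

Compare the nullcline intercepts: K1/α12 = 360/1.5 = 240 < K2 = 520; K2/α21 = 520/1.2 = 433 > K1 = 360.
Since the inequalities point opposite ways, species 2 can invade but species 1 cannot.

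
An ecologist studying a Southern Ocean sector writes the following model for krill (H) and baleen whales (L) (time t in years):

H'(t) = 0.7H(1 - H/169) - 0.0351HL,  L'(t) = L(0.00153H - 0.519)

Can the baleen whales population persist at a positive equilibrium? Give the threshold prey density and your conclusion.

The predator equation gives dL/dt > 0 only when H > 0.519/0.00153 = 339.
Without the predator, H → K = 169. Since 169 < 339, the predator cannot invade.

Threshold H = 339; K < 339, so no, the predator goes extinct.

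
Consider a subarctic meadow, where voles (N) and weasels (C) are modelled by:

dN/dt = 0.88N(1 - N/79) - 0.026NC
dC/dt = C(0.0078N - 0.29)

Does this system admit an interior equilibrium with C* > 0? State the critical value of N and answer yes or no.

Threshold N = 37.2; K > 37.2, so yes, the predator persists.

The predator equation gives dC/dt > 0 only when N > 0.29/0.0078 = 37.2.
Without the predator, N → K = 79. Since 79 > 37.2, the predator can invade and persist.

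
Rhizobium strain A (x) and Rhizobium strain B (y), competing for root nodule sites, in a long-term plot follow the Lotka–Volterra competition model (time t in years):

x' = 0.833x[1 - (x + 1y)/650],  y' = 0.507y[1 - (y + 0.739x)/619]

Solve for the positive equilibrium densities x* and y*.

x* ≈ 119, y* ≈ 531

Setting both brackets to zero gives the nullclines x + 1y = 650 and 0.739x + y = 619.
Substituting y = 619 - 0.739x into the first: x(1 - 1·0.739) = 650 - 1·619.
So x* = 31/0.261 = 119, and then y* = 619 - 0.739·119 = 531.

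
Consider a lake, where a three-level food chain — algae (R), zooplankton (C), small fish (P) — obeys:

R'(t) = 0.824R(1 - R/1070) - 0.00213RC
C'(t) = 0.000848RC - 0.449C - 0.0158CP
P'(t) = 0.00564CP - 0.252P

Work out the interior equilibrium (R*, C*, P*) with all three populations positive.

R* ≈ 946, C* ≈ 44.7, P* ≈ 22.4

From dP/dt = 0: 0.00564C* = 0.252, so C* = 44.7.
From dR/dt = 0: 0.824(1 - R*/1070) = 0.00213·44.7, giving R* = 1070·(1 - 0.115) = 946.
From dC/dt = 0: 0.000848·946 - 0.449 = 0.0158P*, so P* = 0.354/0.0158 = 22.4.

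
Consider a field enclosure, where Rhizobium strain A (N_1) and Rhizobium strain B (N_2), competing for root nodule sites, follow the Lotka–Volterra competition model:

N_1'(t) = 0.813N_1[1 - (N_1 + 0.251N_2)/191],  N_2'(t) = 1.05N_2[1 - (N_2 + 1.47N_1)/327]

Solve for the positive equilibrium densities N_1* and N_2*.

N_1* ≈ 173, N_2* ≈ 73.3

Setting both brackets to zero gives the nullclines N_1 + 0.251N_2 = 191 and 1.47N_1 + N_2 = 327.
Substituting N_2 = 327 - 1.47N_1 into the first: N_1(1 - 0.251·1.47) = 191 - 0.251·327.
So N_1* = 109/0.631 = 173, and then N_2* = 327 - 1.47·173 = 73.3.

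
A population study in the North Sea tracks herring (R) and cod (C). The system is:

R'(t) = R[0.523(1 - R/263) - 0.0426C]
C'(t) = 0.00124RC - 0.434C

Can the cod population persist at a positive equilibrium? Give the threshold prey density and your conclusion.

Threshold R = 350; K < 350, so no, the predator goes extinct.

The predator equation gives dC/dt > 0 only when R > 0.434/0.00124 = 350.
Without the predator, R → K = 263. Since 263 < 350, the predator cannot invade.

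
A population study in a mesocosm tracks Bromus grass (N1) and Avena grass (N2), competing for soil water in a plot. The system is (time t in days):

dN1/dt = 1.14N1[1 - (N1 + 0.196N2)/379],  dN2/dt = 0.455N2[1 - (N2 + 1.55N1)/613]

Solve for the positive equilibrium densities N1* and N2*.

N1* ≈ 372, N2* ≈ 36.7

Setting both brackets to zero gives the nullclines N1 + 0.196N2 = 379 and 1.55N1 + N2 = 613.
Substituting N2 = 613 - 1.55N1 into the first: N1(1 - 0.196·1.55) = 379 - 0.196·613.
So N1* = 259/0.696 = 372, and then N2* = 613 - 1.55·372 = 36.7.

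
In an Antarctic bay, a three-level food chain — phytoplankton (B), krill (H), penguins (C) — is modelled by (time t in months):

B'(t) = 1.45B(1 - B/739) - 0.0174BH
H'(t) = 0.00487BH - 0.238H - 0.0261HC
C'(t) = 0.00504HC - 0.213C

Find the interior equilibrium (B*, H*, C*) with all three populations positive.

From dC/dt = 0: 0.00504H* = 0.213, so H* = 42.3.
From dB/dt = 0: 1.45(1 - B*/739) = 0.0174·42.3, giving B* = 739·(1 - 0.507) = 364.
From dH/dt = 0: 0.00487·364 - 0.238 = 0.0261C*, so C* = 1.54/0.0261 = 58.8.

B* ≈ 364, H* ≈ 42.3, C* ≈ 58.8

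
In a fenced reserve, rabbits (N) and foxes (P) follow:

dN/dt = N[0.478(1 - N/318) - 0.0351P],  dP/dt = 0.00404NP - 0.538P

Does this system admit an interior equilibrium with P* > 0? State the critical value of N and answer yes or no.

The predator equation gives dP/dt > 0 only when N > 0.538/0.00404 = 133.
Without the predator, N → K = 318. Since 318 > 133, the predator can invade and persist.

Threshold N = 133; K > 133, so yes, the predator persists.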